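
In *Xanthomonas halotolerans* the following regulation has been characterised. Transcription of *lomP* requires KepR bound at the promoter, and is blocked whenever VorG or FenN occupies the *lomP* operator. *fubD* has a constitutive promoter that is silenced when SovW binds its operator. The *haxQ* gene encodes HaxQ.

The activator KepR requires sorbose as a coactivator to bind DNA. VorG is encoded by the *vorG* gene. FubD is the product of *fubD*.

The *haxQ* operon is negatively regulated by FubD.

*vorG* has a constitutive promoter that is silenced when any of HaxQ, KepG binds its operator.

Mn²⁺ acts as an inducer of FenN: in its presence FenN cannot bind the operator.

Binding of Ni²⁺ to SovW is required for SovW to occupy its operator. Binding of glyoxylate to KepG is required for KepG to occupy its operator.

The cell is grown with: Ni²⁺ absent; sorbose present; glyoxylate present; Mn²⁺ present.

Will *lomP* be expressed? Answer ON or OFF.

Sorbose is present, so KepR is active.
Ni²⁺ is absent, so SovW is inactive.
With no repressor bound, *fubD* is transcribed.
So FubD is produced and active.
With repressor FubD bound, *haxQ* is not transcribed.
So HaxQ is not produced.
Glyoxylate is present, so KepG is active.
With repressor KepG bound, *vorG* is not transcribed.
So VorG is not produced.
Mn²⁺ is present, so FenN is inactive.
No repressor is bound and KepR is active, so *lomP* is transcribed.

ON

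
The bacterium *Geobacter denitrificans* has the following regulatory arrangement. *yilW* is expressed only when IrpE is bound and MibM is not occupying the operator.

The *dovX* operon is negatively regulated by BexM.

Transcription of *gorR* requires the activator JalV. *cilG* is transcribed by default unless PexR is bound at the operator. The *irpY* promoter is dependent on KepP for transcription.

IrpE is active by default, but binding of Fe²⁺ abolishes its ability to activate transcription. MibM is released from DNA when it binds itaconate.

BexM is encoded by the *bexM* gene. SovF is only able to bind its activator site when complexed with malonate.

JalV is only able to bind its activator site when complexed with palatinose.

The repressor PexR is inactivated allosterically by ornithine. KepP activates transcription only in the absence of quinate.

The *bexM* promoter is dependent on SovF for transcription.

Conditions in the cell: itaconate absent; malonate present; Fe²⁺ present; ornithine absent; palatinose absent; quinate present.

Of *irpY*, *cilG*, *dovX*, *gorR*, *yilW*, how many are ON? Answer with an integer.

Quinate is present, so KepP is inactive.
Required activator KepP is absent, so *irpY* is not transcribed.
→ *irpY* is OFF.
Ornithine is absent, so PexR is active.
With repressor PexR bound, *cilG* is not transcribed.
→ *cilG* is OFF.
Malonate is present, so SovF is active.
No repressor is bound and SovF is active, so *bexM* is transcribed.
So BexM is produced and active.
With repressor BexM bound, *dovX* is not transcribed.
→ *dovX* is OFF.
Palatinose is absent, so JalV is inactive.
Required activator JalV is absent, so *gorR* is not transcribed.
→ *gorR* is OFF.
Fe²⁺ is present, so IrpE is inactive.
Itaconate is absent, so MibM is active.
With repressor MibM bound, *yilW* is not transcribed.
→ *yilW* is OFF.
0 of the 5 genes are transcribed.

0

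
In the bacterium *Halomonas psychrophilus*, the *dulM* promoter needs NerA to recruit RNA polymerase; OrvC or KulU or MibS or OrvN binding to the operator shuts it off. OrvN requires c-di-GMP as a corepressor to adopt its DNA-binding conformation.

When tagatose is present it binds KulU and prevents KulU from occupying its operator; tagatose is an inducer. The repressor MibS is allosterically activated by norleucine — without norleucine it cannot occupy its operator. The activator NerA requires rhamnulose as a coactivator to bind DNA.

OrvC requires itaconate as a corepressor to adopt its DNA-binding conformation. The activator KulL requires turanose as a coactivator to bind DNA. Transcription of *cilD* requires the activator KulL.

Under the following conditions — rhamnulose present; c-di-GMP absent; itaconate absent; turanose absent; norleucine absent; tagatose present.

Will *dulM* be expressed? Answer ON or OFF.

Itaconate is absent, so OrvC is inactive.
Tagatose is present, so KulU is inactive.
Rhamnulose is present, so NerA is active.
Norleucine is absent, so MibS is inactive.
c-di-GMP is absent, so OrvN is inactive.
No repressor is bound and NerA is active, so *dulM* is transcribed.

ON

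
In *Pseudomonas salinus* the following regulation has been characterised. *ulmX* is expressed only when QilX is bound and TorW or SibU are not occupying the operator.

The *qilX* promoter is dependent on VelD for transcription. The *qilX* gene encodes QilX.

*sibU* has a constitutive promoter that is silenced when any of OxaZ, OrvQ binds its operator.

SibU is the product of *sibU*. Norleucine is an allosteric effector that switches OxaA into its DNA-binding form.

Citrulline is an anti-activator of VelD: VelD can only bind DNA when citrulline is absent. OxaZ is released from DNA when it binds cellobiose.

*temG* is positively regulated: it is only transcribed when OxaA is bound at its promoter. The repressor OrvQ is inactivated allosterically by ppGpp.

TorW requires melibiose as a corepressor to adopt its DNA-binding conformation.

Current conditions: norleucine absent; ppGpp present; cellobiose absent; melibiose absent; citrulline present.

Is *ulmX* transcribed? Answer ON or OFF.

Melibiose is absent, so TorW is inactive.
Cellobiose is absent, so OxaZ is active.
ppGpp is present, so OrvQ is inactive.
With repressor OxaZ bound, *sibU* is not transcribed.
So SibU is not produced.
Citrulline is present, so VelD is inactive.
Required activator VelD is absent, so *qilX* is not transcribed.
So QilX is not produced.
Required activator QilX is absent, so *ulmX* is not transcribed.

OFF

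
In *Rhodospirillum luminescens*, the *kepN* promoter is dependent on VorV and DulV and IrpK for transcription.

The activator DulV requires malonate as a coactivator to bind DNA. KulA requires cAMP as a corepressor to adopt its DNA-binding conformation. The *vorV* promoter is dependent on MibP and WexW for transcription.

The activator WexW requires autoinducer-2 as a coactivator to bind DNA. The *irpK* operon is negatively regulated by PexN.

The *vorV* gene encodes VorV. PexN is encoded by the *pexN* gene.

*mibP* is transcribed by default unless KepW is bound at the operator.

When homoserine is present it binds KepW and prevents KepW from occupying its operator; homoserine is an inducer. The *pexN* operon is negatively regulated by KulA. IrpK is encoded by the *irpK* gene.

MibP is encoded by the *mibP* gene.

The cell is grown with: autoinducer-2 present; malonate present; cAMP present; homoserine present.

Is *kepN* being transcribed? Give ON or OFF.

ON

Homoserine is present, so KepW is inactive.
With no repressor bound, *mibP* is transcribed.
So MibP is produced and active.
Autoinducer-2 is present, so WexW is active.
No repressor is bound and MibP and WexW are active, so *vorV* is transcribed.
So VorV is produced and active.
Malonate is present, so DulV is active.
cAMP is present, so KulA is active.
With repressor KulA bound, *pexN* is not transcribed.
So PexN is not produced.
With no repressor bound, *irpK* is transcribed.
So IrpK is produced and active.
No repressor is bound and VorV and DulV and IrpK are active, so *kepN* is transcribed.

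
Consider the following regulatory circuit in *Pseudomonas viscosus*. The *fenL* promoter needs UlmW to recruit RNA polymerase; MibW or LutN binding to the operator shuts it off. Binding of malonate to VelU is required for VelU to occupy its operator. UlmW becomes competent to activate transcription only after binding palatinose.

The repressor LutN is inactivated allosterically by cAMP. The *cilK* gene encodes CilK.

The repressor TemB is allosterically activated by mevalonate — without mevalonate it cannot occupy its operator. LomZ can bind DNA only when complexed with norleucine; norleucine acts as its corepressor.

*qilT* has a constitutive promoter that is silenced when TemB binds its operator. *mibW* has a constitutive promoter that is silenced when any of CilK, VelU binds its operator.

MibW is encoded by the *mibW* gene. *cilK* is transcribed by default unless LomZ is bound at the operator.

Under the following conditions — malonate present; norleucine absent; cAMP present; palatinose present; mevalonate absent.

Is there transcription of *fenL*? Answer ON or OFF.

ON

Palatinose is present, so UlmW is active.
Norleucine is absent, so LomZ is inactive.
With no repressor bound, *cilK* is transcribed.
So CilK is produced and active.
Malonate is present, so VelU is active.
With repressor CilK bound, *mibW* is not transcribed.
So MibW is not produced.
cAMP is present, so LutN is inactive.
No repressor is bound and UlmW is active, so *fenL* is transcribed.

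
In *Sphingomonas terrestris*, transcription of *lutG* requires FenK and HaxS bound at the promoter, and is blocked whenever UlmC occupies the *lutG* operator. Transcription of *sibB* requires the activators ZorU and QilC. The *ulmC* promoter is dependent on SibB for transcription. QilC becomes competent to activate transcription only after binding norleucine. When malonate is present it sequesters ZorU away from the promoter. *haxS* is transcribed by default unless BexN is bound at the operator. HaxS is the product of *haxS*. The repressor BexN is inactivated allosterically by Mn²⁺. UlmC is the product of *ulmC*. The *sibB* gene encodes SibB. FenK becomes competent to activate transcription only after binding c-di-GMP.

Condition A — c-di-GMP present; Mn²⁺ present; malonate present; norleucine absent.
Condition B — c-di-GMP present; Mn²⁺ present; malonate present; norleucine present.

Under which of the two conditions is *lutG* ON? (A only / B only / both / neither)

Condition A:
c-di-GMP is present, so FenK is active.
Mn²⁺ is present, so BexN is inactive.
With no repressor bound, *haxS* is transcribed.
So HaxS is produced and active.
Malonate is present, so ZorU is inactive.
Norleucine is absent, so QilC is inactive.
Required activator ZorU is absent, so *sibB* is not transcribed.
So SibB is not produced.
Required activator SibB is absent, so *ulmC* is not transcribed.
So UlmC is not produced.
No repressor is bound and FenK and HaxS are active, so *lutG* is transcribed.
→ *lutG* is ON in A.
Condition B:
c-di-GMP is present, so FenK is active.
Mn²⁺ is present, so BexN is inactive.
With no repressor bound, *haxS* is transcribed.
So HaxS is produced and active.
Malonate is present, so ZorU is inactive.
Norleucine is present, so QilC is active.
Required activator ZorU is absent, so *sibB* is not transcribed.
So SibB is not produced.
Required activator SibB is absent, so *ulmC* is not transcribed.
So UlmC is not produced.
No repressor is bound and FenK and HaxS are active, so *lutG* is transcribed.
→ *lutG* is ON in B.

both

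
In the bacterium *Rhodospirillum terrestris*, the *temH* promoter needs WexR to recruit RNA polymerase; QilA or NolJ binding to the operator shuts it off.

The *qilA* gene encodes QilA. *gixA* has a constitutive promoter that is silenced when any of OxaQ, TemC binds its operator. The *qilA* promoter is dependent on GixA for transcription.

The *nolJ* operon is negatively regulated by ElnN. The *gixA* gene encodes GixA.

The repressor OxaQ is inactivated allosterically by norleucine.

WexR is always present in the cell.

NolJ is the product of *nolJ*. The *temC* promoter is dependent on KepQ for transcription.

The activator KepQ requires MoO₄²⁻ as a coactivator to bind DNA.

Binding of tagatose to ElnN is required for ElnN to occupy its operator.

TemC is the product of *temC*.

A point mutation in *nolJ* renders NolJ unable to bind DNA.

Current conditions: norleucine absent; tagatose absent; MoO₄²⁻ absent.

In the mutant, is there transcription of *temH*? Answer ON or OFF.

ON

WexR is produced constitutively and is active.
Norleucine is absent, so OxaQ is active.
MoO₄²⁻ is absent, so KepQ is inactive.
Required activator KepQ is absent, so *temC* is not transcribed.
So TemC is not produced.
With repressor OxaQ bound, *gixA* is not transcribed.
So GixA is not produced.
Required activator GixA is absent, so *qilA* is not transcribed.
So QilA is not produced.
NolJ is non-functional in this strain, so it has no effect.
No repressor is bound and WexR is active, so *temH* is transcribed.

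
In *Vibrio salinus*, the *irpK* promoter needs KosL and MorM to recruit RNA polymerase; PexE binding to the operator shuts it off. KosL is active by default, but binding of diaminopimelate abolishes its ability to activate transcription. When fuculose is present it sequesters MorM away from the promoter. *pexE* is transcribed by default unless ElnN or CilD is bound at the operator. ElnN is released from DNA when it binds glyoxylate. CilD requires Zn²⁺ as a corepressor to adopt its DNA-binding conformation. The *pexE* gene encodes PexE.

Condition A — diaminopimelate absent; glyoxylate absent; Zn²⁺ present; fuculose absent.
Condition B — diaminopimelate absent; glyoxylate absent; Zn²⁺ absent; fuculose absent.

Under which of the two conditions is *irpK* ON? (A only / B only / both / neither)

both

Condition A:
Diaminopimelate is absent, so KosL is active.
Glyoxylate is absent, so ElnN is active.
Zn²⁺ is present, so CilD is active.
With repressor ElnN bound, *pexE* is not transcribed.
So PexE is not produced.
Fuculose is absent, so MorM is active.
No repressor is bound and KosL and MorM are active, so *irpK* is transcribed.
→ *irpK* is ON in A.
Condition B:
Diaminopimelate is absent, so KosL is active.
Glyoxylate is absent, so ElnN is active.
Zn²⁺ is absent, so CilD is inactive.
With repressor ElnN bound, *pexE* is not transcribed.
So PexE is not produced.
Fuculose is absent, so MorM is active.
No repressor is bound and KosL and MorM are active, so *irpK* is transcribed.
→ *irpK* is ON in B.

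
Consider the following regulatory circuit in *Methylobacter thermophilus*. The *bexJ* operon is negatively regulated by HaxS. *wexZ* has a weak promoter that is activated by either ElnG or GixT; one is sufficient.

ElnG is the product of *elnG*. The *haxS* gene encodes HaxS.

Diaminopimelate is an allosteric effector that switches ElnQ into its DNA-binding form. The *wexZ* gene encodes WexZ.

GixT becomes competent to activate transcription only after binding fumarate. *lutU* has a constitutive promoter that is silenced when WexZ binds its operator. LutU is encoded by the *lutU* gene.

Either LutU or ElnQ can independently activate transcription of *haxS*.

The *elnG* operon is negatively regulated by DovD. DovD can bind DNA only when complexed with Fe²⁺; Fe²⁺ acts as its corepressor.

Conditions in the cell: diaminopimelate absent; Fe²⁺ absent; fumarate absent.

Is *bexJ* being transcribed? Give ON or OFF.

Fe²⁺ is absent, so DovD is inactive.
With no repressor bound, *elnG* is transcribed.
So ElnG is produced and active.
Fumarate is absent, so GixT is inactive.
Activator ElnG is present, so *wexZ* is transcribed.
So WexZ is produced and active.
With repressor WexZ bound, *lutU* is not transcribed.
So LutU is not produced.
Diaminopimelate is absent, so ElnQ is inactive.
No activator is available at the *haxS* promoter, so *haxS* is not transcribed.
So HaxS is not produced.
With no repressor bound, *bexJ* is transcribed.

ON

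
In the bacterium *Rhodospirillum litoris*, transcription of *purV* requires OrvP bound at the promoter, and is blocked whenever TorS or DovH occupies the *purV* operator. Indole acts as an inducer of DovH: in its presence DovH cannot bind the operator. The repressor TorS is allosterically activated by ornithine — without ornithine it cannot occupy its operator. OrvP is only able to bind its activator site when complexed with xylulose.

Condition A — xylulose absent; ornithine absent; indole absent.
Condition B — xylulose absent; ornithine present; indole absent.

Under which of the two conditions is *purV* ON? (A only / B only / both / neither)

neither

Condition A:
Xylulose is absent, so OrvP is inactive.
Ornithine is absent, so TorS is inactive.
Indole is absent, so DovH is active.
With repressor DovH bound, *purV* is not transcribed.
→ *purV* is OFF in A.
Condition B:
Xylulose is absent, so OrvP is inactive.
Ornithine is present, so TorS is active.
Indole is absent, so DovH is active.
With repressor TorS bound, *purV* is not transcribed.
→ *purV* is OFF in B.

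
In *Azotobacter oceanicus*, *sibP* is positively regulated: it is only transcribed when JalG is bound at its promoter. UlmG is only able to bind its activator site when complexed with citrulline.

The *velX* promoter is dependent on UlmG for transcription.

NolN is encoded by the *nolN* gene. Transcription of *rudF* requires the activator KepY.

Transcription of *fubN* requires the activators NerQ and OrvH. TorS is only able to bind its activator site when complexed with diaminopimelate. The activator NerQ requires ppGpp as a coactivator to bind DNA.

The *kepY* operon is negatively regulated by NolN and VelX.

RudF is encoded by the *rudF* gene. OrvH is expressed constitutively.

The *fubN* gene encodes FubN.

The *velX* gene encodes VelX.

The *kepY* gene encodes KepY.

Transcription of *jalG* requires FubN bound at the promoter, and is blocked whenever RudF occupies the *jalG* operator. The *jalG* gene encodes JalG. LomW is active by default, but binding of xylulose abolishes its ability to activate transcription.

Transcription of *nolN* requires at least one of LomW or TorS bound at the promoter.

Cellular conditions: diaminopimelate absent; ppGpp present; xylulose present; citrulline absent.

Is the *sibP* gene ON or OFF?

OFF

Xylulose is present, so LomW is inactive.
Diaminopimelate is absent, so TorS is inactive.
No activator is available at the *nolN* promoter, so *nolN* is not transcribed.
So NolN is not produced.
Citrulline is absent, so UlmG is inactive.
Required activator UlmG is absent, so *velX* is not transcribed.
So VelX is not produced.
With no repressor bound, *kepY* is transcribed.
So KepY is produced and active.
No repressor is bound and KepY is active, so *rudF* is transcribed.
So RudF is produced and active.
ppGpp is present, so NerQ is active.
OrvH is produced constitutively and is active.
No repressor is bound and NerQ and OrvH are active, so *fubN* is transcribed.
So FubN is produced and active.
With repressor RudF bound, *jalG* is not transcribed.
So JalG is not produced.
Required activator JalG is absent, so *sibP* is not transcribed.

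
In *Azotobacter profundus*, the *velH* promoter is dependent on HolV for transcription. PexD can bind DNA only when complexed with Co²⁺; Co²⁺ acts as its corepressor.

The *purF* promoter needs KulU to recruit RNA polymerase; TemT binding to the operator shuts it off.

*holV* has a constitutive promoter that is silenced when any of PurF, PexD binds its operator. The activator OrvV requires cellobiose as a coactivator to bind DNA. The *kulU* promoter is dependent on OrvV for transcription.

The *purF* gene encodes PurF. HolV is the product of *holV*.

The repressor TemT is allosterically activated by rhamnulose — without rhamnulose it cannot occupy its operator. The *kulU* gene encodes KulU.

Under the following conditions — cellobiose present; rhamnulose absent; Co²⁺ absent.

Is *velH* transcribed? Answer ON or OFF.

Cellobiose is present, so OrvV is active.
No repressor is bound and OrvV is active, so *kulU* is transcribed.
So KulU is produced and active.
Rhamnulose is absent, so TemT is inactive.
No repressor is bound and KulU is active, so *purF* is transcribed.
So PurF is produced and active.
Co²⁺ is absent, so PexD is inactive.
With repressor PurF bound, *holV* is not transcribed.
So HolV is not produced.
Required activator HolV is absent, so *velH* is not transcribed.

OFF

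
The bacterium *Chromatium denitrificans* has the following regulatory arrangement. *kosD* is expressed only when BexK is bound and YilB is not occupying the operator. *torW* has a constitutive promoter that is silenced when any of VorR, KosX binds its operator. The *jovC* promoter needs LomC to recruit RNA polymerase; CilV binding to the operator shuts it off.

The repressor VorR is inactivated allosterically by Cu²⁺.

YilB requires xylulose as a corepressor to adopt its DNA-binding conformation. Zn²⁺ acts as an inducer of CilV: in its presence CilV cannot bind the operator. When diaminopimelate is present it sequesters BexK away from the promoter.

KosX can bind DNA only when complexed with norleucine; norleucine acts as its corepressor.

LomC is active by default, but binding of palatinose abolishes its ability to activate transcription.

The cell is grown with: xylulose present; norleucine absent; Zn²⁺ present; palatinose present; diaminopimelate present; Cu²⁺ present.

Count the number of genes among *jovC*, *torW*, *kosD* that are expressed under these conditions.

Zn²⁺ is present, so CilV is inactive.
Palatinose is present, so LomC is inactive.
Required activator LomC is absent, so *jovC* is not transcribed.
→ *jovC* is OFF.
Cu²⁺ is present, so VorR is inactive.
Norleucine is absent, so KosX is inactive.
With no repressor bound, *torW* is transcribed.
→ *torW* is ON.
Diaminopimelate is present, so BexK is inactive.
Xylulose is present, so YilB is active.
With repressor YilB bound, *kosD* is not transcribed.
→ *kosD* is OFF.
1 of the 3 genes is transcribed.

1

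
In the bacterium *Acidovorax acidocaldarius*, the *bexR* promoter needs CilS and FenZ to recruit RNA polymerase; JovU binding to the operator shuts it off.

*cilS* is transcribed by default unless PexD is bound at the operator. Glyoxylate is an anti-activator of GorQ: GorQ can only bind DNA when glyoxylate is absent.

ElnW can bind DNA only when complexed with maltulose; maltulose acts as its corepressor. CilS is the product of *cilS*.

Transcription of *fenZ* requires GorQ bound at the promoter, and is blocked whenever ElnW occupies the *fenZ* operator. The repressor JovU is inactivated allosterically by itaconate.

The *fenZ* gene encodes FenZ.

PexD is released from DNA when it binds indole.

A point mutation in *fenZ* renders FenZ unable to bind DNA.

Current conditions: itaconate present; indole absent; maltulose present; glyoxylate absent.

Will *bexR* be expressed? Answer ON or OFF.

OFF

Itaconate is present, so JovU is inactive.
Indole is absent, so PexD is active.
With repressor PexD bound, *cilS* is not transcribed.
So CilS is not produced.
FenZ is non-functional in this strain, so it has no effect.
Required activator CilS is absent, so *bexR* is not transcribed.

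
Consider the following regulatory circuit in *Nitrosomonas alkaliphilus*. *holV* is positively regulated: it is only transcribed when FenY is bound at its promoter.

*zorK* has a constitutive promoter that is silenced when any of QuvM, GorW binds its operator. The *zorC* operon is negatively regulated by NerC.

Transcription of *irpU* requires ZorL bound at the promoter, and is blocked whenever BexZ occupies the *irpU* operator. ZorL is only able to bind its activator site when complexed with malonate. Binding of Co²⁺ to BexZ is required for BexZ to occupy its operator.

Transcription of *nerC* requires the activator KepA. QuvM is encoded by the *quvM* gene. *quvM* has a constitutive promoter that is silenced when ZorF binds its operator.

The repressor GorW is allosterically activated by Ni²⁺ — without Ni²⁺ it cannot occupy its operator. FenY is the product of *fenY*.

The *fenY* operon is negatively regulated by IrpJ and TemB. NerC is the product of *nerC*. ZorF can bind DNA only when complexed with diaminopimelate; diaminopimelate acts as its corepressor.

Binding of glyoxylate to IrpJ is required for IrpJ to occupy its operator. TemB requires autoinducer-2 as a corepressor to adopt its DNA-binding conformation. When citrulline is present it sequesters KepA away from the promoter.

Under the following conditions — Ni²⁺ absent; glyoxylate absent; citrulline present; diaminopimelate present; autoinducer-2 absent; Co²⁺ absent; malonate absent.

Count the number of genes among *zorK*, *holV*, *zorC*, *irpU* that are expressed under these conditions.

3

Diaminopimelate is present, so ZorF is active.
With repressor ZorF bound, *quvM* is not transcribed.
So QuvM is not produced.
Ni²⁺ is absent, so GorW is inactive.
With no repressor bound, *zorK* is transcribed.
→ *zorK* is ON.
Glyoxylate is absent, so IrpJ is inactive.
Autoinducer-2 is absent, so TemB is inactive.
With no repressor bound, *fenY* is transcribed.
So FenY is produced and active.
No repressor is bound and FenY is active, so *holV* is transcribed.
→ *holV* is ON.
Citrulline is present, so KepA is inactive.
Required activator KepA is absent, so *nerC* is not transcribed.
So NerC is not produced.
With no repressor bound, *zorC* is transcribed.
→ *zorC* is ON.
Co²⁺ is absent, so BexZ is inactive.
Malonate is absent, so ZorL is inactive.
Required activator ZorL is absent, so *irpU* is not transcribed.
→ *irpU* is OFF.
3 of the 4 genes are transcribed.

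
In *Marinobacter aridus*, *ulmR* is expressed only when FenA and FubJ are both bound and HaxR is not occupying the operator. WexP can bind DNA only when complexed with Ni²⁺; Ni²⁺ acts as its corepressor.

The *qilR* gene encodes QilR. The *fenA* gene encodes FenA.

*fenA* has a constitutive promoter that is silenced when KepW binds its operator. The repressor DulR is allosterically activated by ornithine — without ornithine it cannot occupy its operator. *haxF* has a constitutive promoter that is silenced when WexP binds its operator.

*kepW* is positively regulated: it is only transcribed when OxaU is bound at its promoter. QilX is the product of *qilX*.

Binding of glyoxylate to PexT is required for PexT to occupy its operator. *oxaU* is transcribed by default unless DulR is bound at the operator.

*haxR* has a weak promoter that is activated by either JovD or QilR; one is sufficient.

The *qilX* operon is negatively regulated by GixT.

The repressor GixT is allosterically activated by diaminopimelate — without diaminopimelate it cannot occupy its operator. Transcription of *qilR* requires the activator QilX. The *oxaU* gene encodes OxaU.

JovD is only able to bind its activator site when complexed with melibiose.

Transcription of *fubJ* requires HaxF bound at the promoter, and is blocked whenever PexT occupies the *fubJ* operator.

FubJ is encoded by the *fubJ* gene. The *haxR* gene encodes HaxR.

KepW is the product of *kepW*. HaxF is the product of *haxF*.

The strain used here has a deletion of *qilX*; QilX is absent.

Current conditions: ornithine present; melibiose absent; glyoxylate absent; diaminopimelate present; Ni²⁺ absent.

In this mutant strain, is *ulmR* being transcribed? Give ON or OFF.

Ornithine is present, so DulR is active.
With repressor DulR bound, *oxaU* is not transcribed.
So OxaU is not produced.
Required activator OxaU is absent, so *kepW* is not transcribed.
So KepW is not produced.
With no repressor bound, *fenA* is transcribed.
So FenA is produced and active.
Melibiose is absent, so JovD is inactive.
QilX is non-functional in this strain, so it has no effect.
Required activator QilX is absent, so *qilR* is not transcribed.
So QilR is not produced.
No activator is available at the *haxR* promoter, so *haxR* is not transcribed.
So HaxR is not produced.
Ni²⁺ is absent, so WexP is inactive.
With no repressor bound, *haxF* is transcribed.
So HaxF is produced and active.
Glyoxylate is absent, so PexT is inactive.
No repressor is bound and HaxF is active, so *fubJ* is transcribed.
So FubJ is produced and active.
No repressor is bound and FenA and FubJ are active, so *ulmR* is transcribed.

ON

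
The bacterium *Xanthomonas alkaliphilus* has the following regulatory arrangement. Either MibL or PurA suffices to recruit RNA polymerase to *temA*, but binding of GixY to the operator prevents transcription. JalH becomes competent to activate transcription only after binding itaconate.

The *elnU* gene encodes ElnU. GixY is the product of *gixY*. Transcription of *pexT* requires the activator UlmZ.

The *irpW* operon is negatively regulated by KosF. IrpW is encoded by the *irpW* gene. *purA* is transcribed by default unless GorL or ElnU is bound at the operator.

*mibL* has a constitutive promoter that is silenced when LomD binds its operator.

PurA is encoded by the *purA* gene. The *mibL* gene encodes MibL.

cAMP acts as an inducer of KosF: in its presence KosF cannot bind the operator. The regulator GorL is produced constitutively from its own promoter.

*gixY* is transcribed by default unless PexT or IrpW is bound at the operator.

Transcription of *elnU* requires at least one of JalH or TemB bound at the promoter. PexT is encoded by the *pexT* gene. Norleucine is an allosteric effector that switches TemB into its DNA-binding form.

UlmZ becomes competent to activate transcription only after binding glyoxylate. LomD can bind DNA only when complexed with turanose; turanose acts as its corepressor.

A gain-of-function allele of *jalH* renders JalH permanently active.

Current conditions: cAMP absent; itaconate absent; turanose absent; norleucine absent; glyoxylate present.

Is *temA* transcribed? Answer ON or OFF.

ON

Turanose is absent, so LomD is inactive.
With no repressor bound, *mibL* is transcribed.
So MibL is produced and active.
Glyoxylate is present, so UlmZ is active.
No repressor is bound and UlmZ is active, so *pexT* is transcribed.
So PexT is produced and active.
cAMP is absent, so KosF is active.
With repressor KosF bound, *irpW* is not transcribed.
So IrpW is not produced.
With repressor PexT bound, *gixY* is not transcribed.
So GixY is not produced.
GorL is produced constitutively and is active.
JalH is constitutively active in this strain.
Norleucine is absent, so TemB is inactive.
Activator JalH is present, so *elnU* is transcribed.
So ElnU is produced and active.
With repressor GorL bound, *purA* is not transcribed.
So PurA is not produced.
Activator MibL is present, so *temA* is transcribed.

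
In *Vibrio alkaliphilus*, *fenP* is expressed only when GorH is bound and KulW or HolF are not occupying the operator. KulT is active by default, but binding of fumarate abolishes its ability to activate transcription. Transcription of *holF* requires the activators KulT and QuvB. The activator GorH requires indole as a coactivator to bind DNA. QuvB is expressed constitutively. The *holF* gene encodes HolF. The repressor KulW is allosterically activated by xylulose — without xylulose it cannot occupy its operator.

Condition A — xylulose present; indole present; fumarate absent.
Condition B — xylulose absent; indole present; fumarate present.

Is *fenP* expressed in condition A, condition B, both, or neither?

B only

Condition A:
Xylulose is present, so KulW is active.
Indole is present, so GorH is active.
Fumarate is absent, so KulT is active.
QuvB is produced constitutively and is active.
No repressor is bound and KulT and QuvB are active, so *holF* is transcribed.
So HolF is produced and active.
With repressor KulW bound, *fenP* is not transcribed.
→ *fenP* is OFF in A.
Condition B:
Xylulose is absent, so KulW is inactive.
Indole is present, so GorH is active.
Fumarate is present, so KulT is inactive.
QuvB is produced constitutively and is active.
Required activator KulT is absent, so *holF* is not transcribed.
So HolF is not produced.
No repressor is bound and GorH is active, so *fenP* is transcribed.
→ *fenP* is ON in B.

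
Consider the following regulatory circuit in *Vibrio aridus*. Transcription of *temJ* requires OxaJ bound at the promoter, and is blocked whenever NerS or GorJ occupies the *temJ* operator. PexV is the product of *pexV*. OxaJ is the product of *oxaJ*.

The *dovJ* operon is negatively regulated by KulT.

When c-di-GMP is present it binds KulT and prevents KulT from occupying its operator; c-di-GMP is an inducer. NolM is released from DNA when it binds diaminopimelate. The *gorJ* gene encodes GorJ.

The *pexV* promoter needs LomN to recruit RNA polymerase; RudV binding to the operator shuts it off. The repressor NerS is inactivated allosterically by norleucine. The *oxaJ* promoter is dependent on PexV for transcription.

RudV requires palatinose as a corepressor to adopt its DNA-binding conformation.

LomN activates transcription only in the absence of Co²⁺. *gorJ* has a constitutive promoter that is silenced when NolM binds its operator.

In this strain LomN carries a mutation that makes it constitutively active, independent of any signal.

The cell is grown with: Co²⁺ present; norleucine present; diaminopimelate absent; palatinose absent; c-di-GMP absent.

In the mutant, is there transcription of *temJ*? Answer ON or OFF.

ON

Norleucine is present, so NerS is inactive.
Palatinose is absent, so RudV is inactive.
LomN is constitutively active in this strain.
No repressor is bound and LomN is active, so *pexV* is transcribed.
So PexV is produced and active.
No repressor is bound and PexV is active, so *oxaJ* is transcribed.
So OxaJ is produced and active.
Diaminopimelate is absent, so NolM is active.
With repressor NolM bound, *gorJ* is not transcribed.
So GorJ is not produced.
No repressor is bound and OxaJ is active, so *temJ* is transcribed.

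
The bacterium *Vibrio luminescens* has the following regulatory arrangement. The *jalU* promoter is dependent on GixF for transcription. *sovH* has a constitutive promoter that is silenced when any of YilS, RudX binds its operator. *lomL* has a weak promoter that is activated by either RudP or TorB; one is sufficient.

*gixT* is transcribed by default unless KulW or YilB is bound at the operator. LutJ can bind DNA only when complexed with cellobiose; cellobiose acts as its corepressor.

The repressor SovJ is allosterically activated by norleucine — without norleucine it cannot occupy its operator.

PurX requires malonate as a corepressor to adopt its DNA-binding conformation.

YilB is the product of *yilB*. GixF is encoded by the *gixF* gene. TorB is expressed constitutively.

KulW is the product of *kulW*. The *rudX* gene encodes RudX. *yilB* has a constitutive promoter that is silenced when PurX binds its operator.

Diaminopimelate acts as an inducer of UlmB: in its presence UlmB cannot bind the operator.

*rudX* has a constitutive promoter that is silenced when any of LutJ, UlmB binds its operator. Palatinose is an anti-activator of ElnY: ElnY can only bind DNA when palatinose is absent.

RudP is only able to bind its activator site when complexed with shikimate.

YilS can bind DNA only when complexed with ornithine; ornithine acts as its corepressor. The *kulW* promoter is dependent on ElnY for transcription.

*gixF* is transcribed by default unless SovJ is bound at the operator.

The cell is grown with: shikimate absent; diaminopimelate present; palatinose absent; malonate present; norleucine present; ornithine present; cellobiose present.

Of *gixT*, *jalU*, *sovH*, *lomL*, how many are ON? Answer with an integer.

1

Palatinose is absent, so ElnY is active.
No repressor is bound and ElnY is active, so *kulW* is transcribed.
So KulW is produced and active.
Malonate is present, so PurX is active.
With repressor PurX bound, *yilB* is not transcribed.
So YilB is not produced.
With repressor KulW bound, *gixT* is not transcribed.
→ *gixT* is OFF.
Norleucine is present, so SovJ is active.
With repressor SovJ bound, *gixF* is not transcribed.
So GixF is not produced.
Required activator GixF is absent, so *jalU* is not transcribed.
→ *jalU* is OFF.
Ornithine is present, so YilS is active.
Cellobiose is present, so LutJ is active.
Diaminopimelate is present, so UlmB is inactive.
With repressor LutJ bound, *rudX* is not transcribed.
So RudX is not produced.
With repressor YilS bound, *sovH* is not transcribed.
→ *sovH* is OFF.
Shikimate is absent, so RudP is inactive.
TorB is produced constitutively and is active.
Activator TorB is present, so *lomL* is transcribed.
→ *lomL* is ON.
1 of the 4 genes is transcribed.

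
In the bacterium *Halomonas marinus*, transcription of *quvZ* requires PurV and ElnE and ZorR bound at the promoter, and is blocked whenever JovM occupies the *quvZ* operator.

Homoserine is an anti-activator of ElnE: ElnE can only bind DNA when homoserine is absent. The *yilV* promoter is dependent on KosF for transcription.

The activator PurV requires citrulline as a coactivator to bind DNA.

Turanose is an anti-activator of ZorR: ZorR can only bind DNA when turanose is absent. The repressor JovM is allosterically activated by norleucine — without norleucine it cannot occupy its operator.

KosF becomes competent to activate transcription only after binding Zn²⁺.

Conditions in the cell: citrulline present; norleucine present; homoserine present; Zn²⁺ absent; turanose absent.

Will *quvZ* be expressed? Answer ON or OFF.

OFF

Citrulline is present, so PurV is active.
Homoserine is present, so ElnE is inactive.
Turanose is absent, so ZorR is active.
Norleucine is present, so JovM is active.
With repressor JovM bound, *quvZ* is not transcribed.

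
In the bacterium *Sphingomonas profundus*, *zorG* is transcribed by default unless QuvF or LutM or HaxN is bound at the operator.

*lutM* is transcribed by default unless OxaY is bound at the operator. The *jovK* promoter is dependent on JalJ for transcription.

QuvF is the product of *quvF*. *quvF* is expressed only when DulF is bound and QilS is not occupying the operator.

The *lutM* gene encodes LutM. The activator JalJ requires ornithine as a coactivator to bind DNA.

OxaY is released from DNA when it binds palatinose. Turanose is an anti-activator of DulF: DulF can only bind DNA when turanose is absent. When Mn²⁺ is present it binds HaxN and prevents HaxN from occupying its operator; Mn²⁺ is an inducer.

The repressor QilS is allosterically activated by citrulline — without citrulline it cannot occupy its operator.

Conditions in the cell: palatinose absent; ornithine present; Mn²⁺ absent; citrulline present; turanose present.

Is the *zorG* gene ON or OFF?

OFF

Citrulline is present, so QilS is active.
Turanose is present, so DulF is inactive.
With repressor QilS bound, *quvF* is not transcribed.
So QuvF is not produced.
Palatinose is absent, so OxaY is active.
With repressor OxaY bound, *lutM* is not transcribed.
So LutM is not produced.
Mn²⁺ is absent, so HaxN is active.
With repressor HaxN bound, *zorG* is not transcribed.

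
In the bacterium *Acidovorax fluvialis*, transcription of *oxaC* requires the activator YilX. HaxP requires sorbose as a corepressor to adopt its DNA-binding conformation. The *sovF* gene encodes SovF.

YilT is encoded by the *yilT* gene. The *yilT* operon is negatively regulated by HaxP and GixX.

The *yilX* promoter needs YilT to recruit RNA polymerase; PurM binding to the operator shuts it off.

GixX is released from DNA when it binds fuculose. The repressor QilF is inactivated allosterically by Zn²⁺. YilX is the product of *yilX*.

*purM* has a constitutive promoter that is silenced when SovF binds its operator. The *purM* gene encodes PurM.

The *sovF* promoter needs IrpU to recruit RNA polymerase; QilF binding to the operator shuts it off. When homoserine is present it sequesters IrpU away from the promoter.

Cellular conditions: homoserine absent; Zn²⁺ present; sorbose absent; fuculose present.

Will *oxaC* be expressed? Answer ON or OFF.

ON

Homoserine is absent, so IrpU is active.
Zn²⁺ is present, so QilF is inactive.
No repressor is bound and IrpU is active, so *sovF* is transcribed.
So SovF is produced and active.
With repressor SovF bound, *purM* is not transcribed.
So PurM is not produced.
Sorbose is absent, so HaxP is inactive.
Fuculose is present, so GixX is inactive.
With no repressor bound, *yilT* is transcribed.
So YilT is produced and active.
No repressor is bound and YilT is active, so *yilX* is transcribed.
So YilX is produced and active.
No repressor is bound and YilX is active, so *oxaC* is transcribed.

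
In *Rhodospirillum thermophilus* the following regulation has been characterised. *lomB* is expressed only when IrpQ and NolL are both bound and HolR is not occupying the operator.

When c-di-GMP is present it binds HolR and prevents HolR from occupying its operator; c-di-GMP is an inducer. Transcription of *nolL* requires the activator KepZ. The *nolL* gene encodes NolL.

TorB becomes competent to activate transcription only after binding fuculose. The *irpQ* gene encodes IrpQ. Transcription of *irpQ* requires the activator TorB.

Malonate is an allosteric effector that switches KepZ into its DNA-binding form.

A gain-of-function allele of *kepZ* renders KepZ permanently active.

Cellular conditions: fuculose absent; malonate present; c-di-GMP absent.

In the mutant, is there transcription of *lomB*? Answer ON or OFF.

Fuculose is absent, so TorB is inactive.
Required activator TorB is absent, so *irpQ* is not transcribed.
So IrpQ is not produced.
c-di-GMP is absent, so HolR is active.
KepZ is constitutively active in this strain.
No repressor is bound and KepZ is active, so *nolL* is transcribed.
So NolL is produced and active.
With repressor HolR bound, *lomB* is not transcribed.

OFF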